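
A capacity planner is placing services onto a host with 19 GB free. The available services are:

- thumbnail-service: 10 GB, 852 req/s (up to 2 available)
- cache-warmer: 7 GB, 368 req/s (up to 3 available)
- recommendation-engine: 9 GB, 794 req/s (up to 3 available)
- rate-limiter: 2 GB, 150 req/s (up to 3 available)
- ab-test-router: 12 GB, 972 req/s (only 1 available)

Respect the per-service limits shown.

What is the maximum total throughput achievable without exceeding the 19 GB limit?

Ranking by ratio (throughput/GB): recommendation-engine 88.22, thumbnail-service 85.20, ab-test-router 81.00, rate-limiter 75.00.
A density-first pass picks 2×recommendation-engine — 1588 at 18 GB.
Replace recommendation-engine with thumbnail-service: the trade gains 58 net, giving 1646 at 19 GB.
Nothing else within 19 GB beats 1646.

1646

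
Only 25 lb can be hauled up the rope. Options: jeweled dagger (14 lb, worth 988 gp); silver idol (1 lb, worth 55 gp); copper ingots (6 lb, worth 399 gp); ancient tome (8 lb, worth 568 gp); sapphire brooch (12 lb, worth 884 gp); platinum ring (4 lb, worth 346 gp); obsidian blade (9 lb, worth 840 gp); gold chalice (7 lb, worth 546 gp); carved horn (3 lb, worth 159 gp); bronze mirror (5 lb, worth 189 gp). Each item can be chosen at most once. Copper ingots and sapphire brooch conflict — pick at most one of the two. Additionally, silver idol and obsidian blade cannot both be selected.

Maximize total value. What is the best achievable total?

2070

Density check — obsidian blade 93.33, platinum ring 86.50, gold chalice 78.00, sapphire brooch 73.67 are the best per lb.
Best packing: sapphire brooch + platinum ring + obsidian blade — 25 lb, 2070 total.
The closest alternative, ancient tome + obsidian blade + gold chalice, reaches only 1954.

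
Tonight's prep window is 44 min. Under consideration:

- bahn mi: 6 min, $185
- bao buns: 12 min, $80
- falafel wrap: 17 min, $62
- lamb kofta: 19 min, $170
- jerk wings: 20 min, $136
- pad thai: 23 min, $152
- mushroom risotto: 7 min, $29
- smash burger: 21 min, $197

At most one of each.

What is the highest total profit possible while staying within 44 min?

464

Filling by ratio: bahn mi + bao buns + smash burger for 462, with 5 min left unused.
Replace smash burger with lamb kofta + mushroom risotto: the trade gains 2 net, giving 464 at 44 min.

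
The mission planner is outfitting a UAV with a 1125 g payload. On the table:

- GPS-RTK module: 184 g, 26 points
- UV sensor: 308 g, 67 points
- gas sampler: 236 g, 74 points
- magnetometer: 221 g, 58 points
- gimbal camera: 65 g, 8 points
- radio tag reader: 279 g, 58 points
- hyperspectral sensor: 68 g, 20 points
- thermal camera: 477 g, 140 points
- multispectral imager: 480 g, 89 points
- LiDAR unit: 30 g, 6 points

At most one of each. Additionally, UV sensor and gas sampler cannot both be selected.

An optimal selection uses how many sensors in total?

6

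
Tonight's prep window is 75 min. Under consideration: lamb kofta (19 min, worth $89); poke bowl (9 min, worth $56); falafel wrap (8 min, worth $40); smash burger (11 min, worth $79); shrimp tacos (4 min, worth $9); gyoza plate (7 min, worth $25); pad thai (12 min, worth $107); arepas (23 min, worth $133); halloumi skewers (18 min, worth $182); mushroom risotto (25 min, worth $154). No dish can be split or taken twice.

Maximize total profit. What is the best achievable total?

578

The ratio ordering already packs tightly: poke bowl + smash burger + pad thai + halloumi skewers + mushroom risotto, 75 min, 578.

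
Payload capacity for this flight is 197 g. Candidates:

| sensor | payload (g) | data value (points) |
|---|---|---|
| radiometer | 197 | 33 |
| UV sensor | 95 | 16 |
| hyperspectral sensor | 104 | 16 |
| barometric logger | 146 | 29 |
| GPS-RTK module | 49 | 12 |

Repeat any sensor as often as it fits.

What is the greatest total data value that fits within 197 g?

Density check — GPS-RTK module 0.24, barometric logger 0.20, UV sensor 0.17, radiometer 0.17 are the best per g.
4×GPS-RTK module uses 196 of the 197 g and totals 48.
Every other selection either busts 197 g or fails to beat 48.

48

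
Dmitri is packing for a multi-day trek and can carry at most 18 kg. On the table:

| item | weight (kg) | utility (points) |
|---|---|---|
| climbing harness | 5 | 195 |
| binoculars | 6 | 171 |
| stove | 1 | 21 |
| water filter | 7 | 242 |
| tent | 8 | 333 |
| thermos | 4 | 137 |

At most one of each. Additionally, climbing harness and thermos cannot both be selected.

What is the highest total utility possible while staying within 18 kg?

641

Taking binoculars + tent + thermos: 18 kg used, 641 in utility.
The closest alternative, climbing harness + binoculars + water filter, reaches only 608.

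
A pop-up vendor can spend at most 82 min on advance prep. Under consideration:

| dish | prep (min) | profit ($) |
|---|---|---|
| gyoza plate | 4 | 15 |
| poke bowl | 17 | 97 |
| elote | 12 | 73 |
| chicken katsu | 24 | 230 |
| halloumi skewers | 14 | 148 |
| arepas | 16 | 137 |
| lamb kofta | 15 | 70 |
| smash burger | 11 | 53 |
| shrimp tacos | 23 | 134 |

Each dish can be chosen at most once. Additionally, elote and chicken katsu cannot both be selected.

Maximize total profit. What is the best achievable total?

Density check — halloumi skewers 10.57, chicken katsu 9.58, arepas 8.56, elote 6.08 are the best per min.
Best packing: poke bowl + chicken katsu + halloumi skewers + arepas + smash burger — 82 min, 665 total.

665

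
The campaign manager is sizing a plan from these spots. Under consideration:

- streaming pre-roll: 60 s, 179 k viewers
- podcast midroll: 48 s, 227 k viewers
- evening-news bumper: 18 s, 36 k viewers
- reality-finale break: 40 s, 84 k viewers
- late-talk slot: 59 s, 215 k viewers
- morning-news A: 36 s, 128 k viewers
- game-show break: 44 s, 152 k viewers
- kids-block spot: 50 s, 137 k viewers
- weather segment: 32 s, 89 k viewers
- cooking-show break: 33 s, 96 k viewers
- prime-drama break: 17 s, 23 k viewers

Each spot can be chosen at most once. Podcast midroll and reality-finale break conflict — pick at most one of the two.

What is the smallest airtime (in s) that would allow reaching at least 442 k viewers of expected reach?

Minimise s subject to total expected reach ≥ 442.
podcast midroll + late-talk slot reaches 442 using 107 s.
No combination under 107 s hits 442.

107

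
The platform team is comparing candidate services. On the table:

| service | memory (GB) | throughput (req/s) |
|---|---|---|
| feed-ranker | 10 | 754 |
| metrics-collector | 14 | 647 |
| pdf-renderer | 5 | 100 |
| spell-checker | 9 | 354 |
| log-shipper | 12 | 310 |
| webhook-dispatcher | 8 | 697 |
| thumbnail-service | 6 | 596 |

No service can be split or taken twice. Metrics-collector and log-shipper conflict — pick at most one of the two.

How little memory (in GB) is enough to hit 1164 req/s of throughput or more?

14

Minimise GB subject to total throughput ≥ 1164.
webhook-dispatcher + thumbnail-service reaches 1293 using 14 GB.
Any bundle with less than 14 GB falls short of 1164.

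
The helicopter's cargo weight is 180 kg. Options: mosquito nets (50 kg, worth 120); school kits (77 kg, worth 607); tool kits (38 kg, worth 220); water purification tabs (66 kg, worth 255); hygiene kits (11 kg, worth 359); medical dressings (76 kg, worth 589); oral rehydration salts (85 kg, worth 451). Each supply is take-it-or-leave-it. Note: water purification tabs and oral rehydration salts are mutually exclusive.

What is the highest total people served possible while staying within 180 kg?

1555

Taking school kits + hygiene kits + medical dressings: 164 kg used, 1555 in people served.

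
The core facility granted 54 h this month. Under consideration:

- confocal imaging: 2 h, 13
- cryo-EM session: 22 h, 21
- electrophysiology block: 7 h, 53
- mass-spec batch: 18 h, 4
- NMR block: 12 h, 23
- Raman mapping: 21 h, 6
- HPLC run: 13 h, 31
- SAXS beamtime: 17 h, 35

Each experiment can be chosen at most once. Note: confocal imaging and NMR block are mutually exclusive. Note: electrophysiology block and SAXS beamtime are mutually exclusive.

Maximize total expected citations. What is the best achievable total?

128

By expected citations per h: electrophysiology block 7.57, confocal imaging 6.50, HPLC run 2.38, SAXS beamtime 2.06 lead.
Cryo-EM session + electrophysiology block + NMR block + HPLC run uses 54 of the 54 h and totals 128.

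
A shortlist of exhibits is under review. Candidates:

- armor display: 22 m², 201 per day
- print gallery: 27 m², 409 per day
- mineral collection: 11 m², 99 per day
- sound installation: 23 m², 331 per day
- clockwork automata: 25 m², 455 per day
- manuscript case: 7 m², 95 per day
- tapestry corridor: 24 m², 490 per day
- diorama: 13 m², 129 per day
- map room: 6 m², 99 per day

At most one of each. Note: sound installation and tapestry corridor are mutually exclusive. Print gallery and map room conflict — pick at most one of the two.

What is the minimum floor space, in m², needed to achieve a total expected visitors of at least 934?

Look for the lowest-floor combination reaching 934.
Taking clockwork automata + tapestry corridor gives 945 (≥ 934) for 49 m².
No combination under 49 m² hits 934.

49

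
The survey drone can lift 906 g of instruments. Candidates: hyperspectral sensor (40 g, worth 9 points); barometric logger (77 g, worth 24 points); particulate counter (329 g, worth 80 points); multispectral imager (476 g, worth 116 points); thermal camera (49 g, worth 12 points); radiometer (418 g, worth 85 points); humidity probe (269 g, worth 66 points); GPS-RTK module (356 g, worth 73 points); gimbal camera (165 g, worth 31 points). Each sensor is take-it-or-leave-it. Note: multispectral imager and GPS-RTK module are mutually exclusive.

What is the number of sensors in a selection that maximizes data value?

3

Optimal total is 220.
barometric logger + particulate counter + multispectral imager hits 220 at 882 g.
Any selection reaching 220 contains exactly 3 sensors.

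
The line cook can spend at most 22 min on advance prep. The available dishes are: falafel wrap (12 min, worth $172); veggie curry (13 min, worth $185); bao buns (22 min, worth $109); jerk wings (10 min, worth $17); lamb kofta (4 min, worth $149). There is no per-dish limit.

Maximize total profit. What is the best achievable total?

Taking 5×lamb kofta: 20 min used, 745 in profit.
Every other selection either busts 22 min or fails to beat 745.

745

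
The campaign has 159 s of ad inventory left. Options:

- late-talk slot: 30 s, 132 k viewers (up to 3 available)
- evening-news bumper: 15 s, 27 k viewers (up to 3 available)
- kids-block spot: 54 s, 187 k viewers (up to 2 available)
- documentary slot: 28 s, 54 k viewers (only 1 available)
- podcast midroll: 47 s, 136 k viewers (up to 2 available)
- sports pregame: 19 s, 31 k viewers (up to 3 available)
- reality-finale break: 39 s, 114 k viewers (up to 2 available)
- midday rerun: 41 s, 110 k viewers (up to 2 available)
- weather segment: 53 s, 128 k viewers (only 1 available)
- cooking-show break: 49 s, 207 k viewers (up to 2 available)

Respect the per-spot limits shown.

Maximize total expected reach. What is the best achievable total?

678

Filling by ratio: 3×late-talk slot + evening-news bumper + cooking-show break for 630, with 5 s left unused.
The 45 s tied up in late-talk slot and evening-news bumper is better spent on cooking-show break — total rises to 678 (158 s).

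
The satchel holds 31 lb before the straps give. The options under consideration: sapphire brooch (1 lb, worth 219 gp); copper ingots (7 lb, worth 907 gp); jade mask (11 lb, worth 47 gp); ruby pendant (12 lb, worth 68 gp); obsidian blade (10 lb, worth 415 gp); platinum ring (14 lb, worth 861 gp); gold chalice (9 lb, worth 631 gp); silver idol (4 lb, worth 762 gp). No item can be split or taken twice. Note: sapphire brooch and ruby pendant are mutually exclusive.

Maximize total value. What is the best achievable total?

2934

By value per lb: sapphire brooch 219.00, silver idol 190.50, copper ingots 129.57 lead.
Taking sapphire brooch + copper ingots + obsidian blade + gold chalice + silver idol: 31 lb used, 2934 in value.
No other feasible combination exceeds 2934.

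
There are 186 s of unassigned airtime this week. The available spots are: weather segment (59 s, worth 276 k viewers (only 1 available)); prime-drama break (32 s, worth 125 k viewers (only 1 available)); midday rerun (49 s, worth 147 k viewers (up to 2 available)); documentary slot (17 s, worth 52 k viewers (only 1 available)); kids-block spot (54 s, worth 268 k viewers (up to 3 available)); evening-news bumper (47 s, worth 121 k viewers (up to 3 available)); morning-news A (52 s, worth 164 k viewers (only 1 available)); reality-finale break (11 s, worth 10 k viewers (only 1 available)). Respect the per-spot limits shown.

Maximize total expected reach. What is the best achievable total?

Taking the top-ratio spots first gives documentary slot + 3×kids-block spot for 856 (179 s).
The 54 s tied up in kids-block spot is better spent on weather segment — total rises to 864 (184 s).
The spare 2 s is too small for any remaining spot, and no exchange beats 864.

864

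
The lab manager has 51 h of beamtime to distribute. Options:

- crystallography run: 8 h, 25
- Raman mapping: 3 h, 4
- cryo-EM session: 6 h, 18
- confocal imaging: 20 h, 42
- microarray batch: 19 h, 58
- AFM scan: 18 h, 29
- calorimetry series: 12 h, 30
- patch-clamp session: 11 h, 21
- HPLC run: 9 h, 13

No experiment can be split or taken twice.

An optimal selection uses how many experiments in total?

5

The maximum expected citations within 51 h is 135.
For example crystallography run + Raman mapping + cryo-EM session + microarray batch + calorimetry series achieves it, using 48 h.
All optima have 5 experiments.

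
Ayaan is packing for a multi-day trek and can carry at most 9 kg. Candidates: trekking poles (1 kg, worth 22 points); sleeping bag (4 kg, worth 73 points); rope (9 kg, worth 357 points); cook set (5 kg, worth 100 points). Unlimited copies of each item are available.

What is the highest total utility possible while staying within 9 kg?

357

Ranking by ratio (utility/kg): rope 39.67, trekking poles 22.00, cook set 20.00.
Rope uses 9 of the 9 kg and totals 357.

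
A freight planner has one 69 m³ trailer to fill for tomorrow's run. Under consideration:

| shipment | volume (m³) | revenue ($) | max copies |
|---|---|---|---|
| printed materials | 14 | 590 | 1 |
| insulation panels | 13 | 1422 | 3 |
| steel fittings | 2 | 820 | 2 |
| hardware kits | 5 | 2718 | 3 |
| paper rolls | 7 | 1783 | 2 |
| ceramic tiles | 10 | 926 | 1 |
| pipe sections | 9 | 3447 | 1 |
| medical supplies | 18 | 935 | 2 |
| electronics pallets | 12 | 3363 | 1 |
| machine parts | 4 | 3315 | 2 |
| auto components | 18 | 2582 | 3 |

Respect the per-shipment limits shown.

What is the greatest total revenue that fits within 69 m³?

26800

Taking 2×steel fittings + 3×hardware kits + 2×paper rolls + pipe sections + electronics pallets + 2×machine parts: 62 m³ used, 26800 in revenue.
That's the maximum — no swap from here does better than 26800.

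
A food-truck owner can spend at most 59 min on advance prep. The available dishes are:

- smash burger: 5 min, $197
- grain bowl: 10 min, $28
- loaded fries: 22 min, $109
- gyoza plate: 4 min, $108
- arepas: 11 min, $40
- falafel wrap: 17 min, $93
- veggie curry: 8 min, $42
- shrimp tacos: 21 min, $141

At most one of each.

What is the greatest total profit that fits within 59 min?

Density check — smash burger 39.40, gyoza plate 27.00, shrimp tacos 6.71 are the best per min.
Taking smash burger + gyoza plate + falafel wrap + veggie curry + shrimp tacos: 55 min used, 581 in profit.
Every other selection either busts 59 min or fails to beat 581.

581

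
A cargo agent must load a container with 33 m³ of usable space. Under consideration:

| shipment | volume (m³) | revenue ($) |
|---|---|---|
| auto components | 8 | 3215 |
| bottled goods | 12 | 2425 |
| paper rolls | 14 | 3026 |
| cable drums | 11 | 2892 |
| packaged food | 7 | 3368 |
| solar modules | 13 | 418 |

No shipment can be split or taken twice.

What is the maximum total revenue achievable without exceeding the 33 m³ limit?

Density check — packaged food 481.14, auto components 401.88, cable drums 262.91 are the best per m³.
Taking the top-ratio shipments first gives auto components + cable drums + packaged food for 9475 (26 m³).
Dropping cable drums frees 11 m³; slotting in paper rolls (14 m³) lifts the total to 9609 at 29 m³.
The closest alternative, auto components + cable drums + packaged food, reaches only 9475.

9609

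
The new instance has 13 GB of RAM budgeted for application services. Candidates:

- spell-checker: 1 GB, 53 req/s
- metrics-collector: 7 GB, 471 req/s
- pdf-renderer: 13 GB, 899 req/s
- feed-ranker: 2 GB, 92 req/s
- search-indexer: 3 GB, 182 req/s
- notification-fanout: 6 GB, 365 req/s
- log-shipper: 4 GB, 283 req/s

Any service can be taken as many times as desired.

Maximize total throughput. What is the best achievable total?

902

Density check — log-shipper 70.75, pdf-renderer 69.15, metrics-collector 67.29, notification-fanout 60.83 are the best per GB.
The ratio ordering already packs tightly: spell-checker + 3×log-shipper, 13 GB, 902.
Every other selection either busts 13 GB or fails to beat 902.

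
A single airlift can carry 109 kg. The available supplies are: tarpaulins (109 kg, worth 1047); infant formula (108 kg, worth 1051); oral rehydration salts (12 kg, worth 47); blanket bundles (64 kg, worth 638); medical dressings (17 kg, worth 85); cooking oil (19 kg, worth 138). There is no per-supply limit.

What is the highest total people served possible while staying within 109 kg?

By people served per kg: blanket bundles 9.97, infant formula 9.73, tarpaulins 9.61, cooking oil 7.26 lead.
A density-first pass picks blanket bundles + 2×cooking oil — 914 at 102 kg.
The 102 kg tied up in blanket bundles and 2×cooking oil is better spent on infant formula — total rises to 1051 (108 kg).
Nothing else within 109 kg beats 1051.

1051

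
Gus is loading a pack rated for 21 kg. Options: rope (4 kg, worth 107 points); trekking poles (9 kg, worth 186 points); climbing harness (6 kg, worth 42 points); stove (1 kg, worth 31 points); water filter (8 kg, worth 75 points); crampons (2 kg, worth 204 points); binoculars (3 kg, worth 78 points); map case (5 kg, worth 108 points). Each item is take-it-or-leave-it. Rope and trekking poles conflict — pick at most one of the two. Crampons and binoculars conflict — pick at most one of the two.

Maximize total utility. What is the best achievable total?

Taking trekking poles + stove + crampons + map case: 17 kg used, 529 in utility.
Nothing else feasible within 21 kg beats 529.

529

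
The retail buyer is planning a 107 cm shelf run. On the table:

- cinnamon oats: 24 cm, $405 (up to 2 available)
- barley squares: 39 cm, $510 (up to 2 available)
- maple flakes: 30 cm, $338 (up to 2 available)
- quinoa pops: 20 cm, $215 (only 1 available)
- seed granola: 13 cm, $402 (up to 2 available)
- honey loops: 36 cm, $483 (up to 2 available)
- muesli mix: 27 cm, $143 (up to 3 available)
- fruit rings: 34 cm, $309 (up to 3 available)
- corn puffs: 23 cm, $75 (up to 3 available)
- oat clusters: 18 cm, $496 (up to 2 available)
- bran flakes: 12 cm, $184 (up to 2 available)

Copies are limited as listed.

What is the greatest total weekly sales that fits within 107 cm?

2416

By weekly sales per cm: seed granola 30.92, oat clusters 27.56, cinnamon oats 16.88 lead.
Greedy by ratio would take cinnamon oats + 2×seed granola + 2×oat clusters + bran flakes: 98 cm used, total 2385.
The 12 cm tied up in bran flakes is better spent on quinoa pops — total rises to 2416 (106 cm).
No other feasible combination exceeds 2416.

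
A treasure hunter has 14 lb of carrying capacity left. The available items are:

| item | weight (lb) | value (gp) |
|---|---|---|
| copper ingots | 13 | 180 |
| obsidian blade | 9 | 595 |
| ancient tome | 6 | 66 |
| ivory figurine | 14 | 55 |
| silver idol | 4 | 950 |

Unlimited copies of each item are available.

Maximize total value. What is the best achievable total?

Taking 3×silver idol: 12 lb used, 2850 in value.

2850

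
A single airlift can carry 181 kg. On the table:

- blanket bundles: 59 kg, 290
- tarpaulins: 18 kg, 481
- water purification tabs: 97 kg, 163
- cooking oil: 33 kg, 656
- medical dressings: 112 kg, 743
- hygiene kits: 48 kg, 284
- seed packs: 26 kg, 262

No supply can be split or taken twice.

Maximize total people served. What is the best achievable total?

Density check — tarpaulins 26.72, cooking oil 19.88, seed packs 10.08 are the best per kg.
The ratio heuristic lands on tarpaulins + cooking oil + hygiene kits + seed packs (1683) but leaves 56 kg idle.
Dropping hygiene kits and seed packs frees 74 kg; slotting in medical dressings (112 kg) lifts the total to 1880 at 163 kg.
Nothing else within 181 kg beats 1880.

1880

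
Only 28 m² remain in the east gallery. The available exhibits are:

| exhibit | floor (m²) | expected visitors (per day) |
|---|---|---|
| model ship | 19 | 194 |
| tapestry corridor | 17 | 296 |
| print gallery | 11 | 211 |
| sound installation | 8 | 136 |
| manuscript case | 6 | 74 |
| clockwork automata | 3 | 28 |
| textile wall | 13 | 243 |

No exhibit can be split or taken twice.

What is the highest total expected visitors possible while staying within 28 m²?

507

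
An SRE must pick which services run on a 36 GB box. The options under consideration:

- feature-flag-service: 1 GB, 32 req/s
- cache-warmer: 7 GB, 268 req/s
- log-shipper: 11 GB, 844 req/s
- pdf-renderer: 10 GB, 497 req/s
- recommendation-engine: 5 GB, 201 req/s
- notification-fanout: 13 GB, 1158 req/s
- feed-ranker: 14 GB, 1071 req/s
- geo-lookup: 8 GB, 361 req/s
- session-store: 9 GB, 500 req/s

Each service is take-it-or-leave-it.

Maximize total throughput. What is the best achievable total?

2729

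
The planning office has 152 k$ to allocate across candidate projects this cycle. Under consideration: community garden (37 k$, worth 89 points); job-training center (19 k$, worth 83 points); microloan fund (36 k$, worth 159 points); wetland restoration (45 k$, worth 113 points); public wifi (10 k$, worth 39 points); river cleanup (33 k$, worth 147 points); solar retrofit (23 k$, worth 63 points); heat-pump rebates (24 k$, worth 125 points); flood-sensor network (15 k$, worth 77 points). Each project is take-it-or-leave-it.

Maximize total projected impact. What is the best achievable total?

654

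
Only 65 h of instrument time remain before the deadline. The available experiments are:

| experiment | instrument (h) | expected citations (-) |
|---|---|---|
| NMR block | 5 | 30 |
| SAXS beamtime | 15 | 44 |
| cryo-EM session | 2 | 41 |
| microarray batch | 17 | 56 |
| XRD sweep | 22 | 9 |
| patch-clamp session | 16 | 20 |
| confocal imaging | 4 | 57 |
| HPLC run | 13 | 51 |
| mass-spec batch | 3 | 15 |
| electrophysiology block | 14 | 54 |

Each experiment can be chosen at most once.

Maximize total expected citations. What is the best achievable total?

Best packing: NMR block + cryo-EM session + microarray batch + confocal imaging + HPLC run + mass-spec batch + electrophysiology block — 58 h, 304 total.

304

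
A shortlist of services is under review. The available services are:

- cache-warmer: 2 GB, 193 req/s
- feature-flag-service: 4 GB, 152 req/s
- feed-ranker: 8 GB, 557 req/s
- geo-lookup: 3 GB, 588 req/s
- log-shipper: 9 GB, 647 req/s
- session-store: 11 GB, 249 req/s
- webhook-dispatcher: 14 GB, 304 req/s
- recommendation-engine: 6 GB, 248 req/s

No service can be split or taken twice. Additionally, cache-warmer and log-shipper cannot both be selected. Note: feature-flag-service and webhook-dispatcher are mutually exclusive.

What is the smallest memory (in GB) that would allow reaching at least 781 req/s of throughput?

5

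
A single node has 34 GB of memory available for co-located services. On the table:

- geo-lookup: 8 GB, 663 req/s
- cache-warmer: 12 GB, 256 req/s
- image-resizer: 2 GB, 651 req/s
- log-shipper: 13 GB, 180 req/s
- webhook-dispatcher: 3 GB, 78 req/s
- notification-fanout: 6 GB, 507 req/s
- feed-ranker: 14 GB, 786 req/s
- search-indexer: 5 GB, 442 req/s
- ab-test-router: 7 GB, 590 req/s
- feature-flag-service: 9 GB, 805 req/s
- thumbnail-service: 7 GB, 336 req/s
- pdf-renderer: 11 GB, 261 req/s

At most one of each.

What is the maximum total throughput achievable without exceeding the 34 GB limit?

A density-first pass picks image-resizer + webhook-dispatcher + notification-fanout + search-indexer + ab-test-router + feature-flag-service — 3073 at 32 GB.
Dropping notification-fanout frees 6 GB; slotting in geo-lookup (8 GB) lifts the total to 3229 at 34 GB.
That's the maximum — no swap from here does better than 3229.

3229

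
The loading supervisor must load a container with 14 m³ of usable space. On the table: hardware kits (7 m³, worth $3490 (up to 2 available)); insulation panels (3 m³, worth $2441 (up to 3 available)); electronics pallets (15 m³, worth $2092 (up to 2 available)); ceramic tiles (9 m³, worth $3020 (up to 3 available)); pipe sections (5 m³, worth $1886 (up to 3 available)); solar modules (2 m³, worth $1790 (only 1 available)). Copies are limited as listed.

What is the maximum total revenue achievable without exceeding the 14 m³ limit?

9209

Ranking by ratio (revenue/m³): solar modules 895.00, insulation panels 813.67, hardware kits 498.57, pipe sections 377.20.
A density-first pass picks 3×insulation panels + solar modules — 9113 at 11 m³.
The 2 m³ tied up in solar modules is better spent on pipe sections — total rises to 9209 (14 m³).
No other feasible combination exceeds 9209.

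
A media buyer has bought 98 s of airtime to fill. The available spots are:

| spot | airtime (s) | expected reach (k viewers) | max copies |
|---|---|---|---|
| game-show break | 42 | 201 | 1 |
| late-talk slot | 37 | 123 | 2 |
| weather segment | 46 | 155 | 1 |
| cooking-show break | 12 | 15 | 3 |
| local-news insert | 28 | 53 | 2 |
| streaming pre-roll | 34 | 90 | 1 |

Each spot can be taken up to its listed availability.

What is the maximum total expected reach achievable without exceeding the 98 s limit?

356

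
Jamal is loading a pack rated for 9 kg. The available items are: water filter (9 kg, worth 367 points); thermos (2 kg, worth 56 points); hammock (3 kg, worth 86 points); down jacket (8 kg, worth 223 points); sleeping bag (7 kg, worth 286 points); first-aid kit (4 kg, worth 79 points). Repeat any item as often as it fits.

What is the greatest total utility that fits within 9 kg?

367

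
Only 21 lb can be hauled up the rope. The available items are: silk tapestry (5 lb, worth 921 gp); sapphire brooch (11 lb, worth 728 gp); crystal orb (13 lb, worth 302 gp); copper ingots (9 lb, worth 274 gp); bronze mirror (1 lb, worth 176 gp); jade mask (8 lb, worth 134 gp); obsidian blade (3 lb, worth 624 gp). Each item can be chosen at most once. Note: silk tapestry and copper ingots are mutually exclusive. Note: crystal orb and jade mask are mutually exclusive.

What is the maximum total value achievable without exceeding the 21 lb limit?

Taking silk tapestry + sapphire brooch + bronze mirror + obsidian blade: 20 lb used, 2449 in value.
Next best is silk tapestry + sapphire brooch + obsidian blade at 2273 (19 lb) — short by 176.

2449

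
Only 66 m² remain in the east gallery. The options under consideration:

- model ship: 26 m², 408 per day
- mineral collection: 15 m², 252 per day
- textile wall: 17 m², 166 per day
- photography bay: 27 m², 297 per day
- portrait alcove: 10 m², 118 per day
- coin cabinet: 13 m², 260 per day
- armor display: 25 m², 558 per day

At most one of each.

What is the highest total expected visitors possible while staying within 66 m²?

1226

Filling by ratio: mineral collection + portrait alcove + coin cabinet + armor display for 1188, with 3 m² left unused.
Dropping mineral collection and portrait alcove frees 25 m²; slotting in model ship (26 m²) lifts the total to 1226 at 64 m².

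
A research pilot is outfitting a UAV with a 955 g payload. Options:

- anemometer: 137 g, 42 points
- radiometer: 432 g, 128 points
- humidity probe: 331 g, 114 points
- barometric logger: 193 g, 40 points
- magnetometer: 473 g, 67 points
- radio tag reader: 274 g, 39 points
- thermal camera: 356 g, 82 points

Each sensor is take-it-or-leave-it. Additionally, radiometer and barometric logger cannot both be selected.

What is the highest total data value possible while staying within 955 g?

Best packing: anemometer + radiometer + humidity probe — 900 g, 284 total.
The closest alternative, anemometer + radiometer + thermal camera, reaches only 252.

284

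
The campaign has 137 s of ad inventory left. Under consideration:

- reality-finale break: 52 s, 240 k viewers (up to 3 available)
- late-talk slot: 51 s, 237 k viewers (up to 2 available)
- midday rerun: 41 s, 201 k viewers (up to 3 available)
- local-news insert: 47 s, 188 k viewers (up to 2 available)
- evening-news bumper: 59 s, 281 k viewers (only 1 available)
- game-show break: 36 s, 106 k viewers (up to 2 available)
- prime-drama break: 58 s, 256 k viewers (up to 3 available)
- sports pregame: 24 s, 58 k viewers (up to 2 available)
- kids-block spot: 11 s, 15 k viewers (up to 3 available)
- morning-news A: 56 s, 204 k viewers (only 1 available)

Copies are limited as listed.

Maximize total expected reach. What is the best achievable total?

By expected reach per s: midday rerun 4.90, evening-news bumper 4.76, late-talk slot 4.65 lead.
The ratio heuristic lands on 3×midday rerun + kids-block spot (618) but leaves 3 s idle.
The 52 s tied up in midday rerun and kids-block spot is better spent on reality-finale break — total rises to 642 (134 s).

642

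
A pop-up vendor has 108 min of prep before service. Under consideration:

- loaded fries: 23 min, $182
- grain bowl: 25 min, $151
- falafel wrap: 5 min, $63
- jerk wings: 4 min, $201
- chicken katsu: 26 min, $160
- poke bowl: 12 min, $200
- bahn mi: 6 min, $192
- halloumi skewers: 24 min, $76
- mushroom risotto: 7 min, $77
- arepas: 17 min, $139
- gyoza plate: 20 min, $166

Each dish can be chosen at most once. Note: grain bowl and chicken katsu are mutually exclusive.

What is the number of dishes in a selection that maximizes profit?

The maximum profit within 108 min is 1241.
For example loaded fries + falafel wrap + jerk wings + chicken katsu + poke bowl + bahn mi + mushroom risotto + gyoza plate achieves it, using 103 min.
Any selection reaching 1241 contains exactly 8 dishes.

8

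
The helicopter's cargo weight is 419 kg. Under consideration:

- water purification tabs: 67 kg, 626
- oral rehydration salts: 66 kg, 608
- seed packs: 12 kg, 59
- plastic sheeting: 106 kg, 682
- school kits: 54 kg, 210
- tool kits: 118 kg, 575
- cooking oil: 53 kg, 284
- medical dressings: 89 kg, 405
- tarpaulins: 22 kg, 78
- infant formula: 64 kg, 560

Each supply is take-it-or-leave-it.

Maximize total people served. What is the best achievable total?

2970

A density-first pass picks water purification tabs + oral rehydration salts + seed packs + plastic sheeting + cooking oil + tarpaulins + infant formula — 2897 at 390 kg.
Replace seed packs and tarpaulins with school kits: the trade gains 73 net, giving 2970 at 410 kg.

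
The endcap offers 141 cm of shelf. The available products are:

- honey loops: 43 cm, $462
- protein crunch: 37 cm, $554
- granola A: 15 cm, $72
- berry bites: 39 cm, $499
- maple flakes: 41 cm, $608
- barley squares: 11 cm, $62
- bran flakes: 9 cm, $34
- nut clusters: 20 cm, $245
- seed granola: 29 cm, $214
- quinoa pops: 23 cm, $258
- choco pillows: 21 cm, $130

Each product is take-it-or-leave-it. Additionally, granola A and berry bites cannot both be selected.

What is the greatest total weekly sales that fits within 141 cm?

1919

Greedy by ratio would take protein crunch + berry bites + maple flakes + nut clusters: 137 cm used, total 1906.
Dropping nut clusters frees 20 cm; slotting in quinoa pops (23 cm) lifts the total to 1919 at 140 cm.
Every other selection either busts 141 cm or breaks a pairing rule or fails to beat 1919.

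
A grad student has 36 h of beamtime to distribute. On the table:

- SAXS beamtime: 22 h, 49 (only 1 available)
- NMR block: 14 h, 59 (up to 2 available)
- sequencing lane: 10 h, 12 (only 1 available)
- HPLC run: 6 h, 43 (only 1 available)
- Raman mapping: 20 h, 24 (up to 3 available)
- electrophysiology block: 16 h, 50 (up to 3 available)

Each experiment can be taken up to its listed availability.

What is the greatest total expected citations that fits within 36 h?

Best packing: 2×NMR block + HPLC run — 34 h, 161 total.
Every other selection either busts 36 h or exceeds an availability limit or fails to beat 161.

161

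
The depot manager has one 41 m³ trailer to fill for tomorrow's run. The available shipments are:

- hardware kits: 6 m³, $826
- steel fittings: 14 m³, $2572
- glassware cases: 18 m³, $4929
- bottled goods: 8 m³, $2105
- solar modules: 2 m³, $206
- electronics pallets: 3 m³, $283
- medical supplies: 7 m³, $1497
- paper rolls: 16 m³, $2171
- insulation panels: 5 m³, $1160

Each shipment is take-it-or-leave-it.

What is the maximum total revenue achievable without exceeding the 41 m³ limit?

Density check — glassware cases 273.83, bottled goods 263.12, insulation panels 232.00 are the best per m³.
Greedy by ratio would take glassware cases + bottled goods + solar modules + medical supplies + insulation panels: 40 m³ used, total 9897.
Replace solar modules with electronics pallets: the trade gains 77 net, giving 9974 at 41 m³.
Nothing else within 41 m³ beats 9974.

9974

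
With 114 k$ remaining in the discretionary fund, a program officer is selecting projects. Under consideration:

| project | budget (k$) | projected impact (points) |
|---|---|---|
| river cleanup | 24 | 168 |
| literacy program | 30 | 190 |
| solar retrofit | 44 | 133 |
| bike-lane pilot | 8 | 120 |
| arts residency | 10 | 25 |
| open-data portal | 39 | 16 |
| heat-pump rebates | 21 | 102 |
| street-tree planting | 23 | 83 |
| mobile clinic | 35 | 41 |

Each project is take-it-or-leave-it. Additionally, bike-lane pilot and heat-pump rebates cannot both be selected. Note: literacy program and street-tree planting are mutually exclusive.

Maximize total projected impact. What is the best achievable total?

River cleanup + literacy program + solar retrofit + bike-lane pilot uses 106 of the 114 k$ and totals 611.
An exhaustive check of the 512 subsets confirms 611.

611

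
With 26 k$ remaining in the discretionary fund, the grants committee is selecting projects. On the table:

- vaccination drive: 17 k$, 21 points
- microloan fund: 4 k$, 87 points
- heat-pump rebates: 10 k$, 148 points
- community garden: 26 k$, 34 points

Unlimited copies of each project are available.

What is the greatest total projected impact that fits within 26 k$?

522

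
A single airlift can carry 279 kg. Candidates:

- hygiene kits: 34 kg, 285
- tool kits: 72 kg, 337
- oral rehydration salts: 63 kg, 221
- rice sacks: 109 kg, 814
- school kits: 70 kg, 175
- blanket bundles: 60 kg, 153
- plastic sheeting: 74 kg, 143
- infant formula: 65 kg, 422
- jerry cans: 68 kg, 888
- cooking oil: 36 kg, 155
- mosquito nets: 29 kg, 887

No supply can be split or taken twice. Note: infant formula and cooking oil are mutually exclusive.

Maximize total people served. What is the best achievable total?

3029

Density check — mosquito nets 30.59, jerry cans 13.06, hygiene kits 8.38 are the best per kg.
Taking hygiene kits + rice sacks + jerry cans + cooking oil + mosquito nets: 276 kg used, 3029 in people served.
Runner-up rice sacks + infant formula + jerry cans + mosquito nets tops out at 3011.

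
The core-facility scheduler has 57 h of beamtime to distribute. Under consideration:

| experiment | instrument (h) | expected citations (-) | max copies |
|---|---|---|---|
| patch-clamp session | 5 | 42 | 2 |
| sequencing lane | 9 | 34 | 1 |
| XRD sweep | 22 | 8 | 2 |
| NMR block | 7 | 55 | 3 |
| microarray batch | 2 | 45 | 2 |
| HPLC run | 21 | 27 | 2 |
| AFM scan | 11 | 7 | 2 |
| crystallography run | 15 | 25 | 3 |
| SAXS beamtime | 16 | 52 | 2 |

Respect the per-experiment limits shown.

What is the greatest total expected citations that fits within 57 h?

391

Density check — microarray batch 22.50, patch-clamp session 8.40, NMR block 7.86 are the best per h.
Taking the top-ratio experiments first gives 2×patch-clamp session + sequencing lane + 3×NMR block + 2×microarray batch + AFM scan for 380 (55 h).
Replace sequencing lane and AFM scan with SAXS beamtime: the trade gains 11 net, giving 391 at 51 h.
No other feasible combination exceeds 391.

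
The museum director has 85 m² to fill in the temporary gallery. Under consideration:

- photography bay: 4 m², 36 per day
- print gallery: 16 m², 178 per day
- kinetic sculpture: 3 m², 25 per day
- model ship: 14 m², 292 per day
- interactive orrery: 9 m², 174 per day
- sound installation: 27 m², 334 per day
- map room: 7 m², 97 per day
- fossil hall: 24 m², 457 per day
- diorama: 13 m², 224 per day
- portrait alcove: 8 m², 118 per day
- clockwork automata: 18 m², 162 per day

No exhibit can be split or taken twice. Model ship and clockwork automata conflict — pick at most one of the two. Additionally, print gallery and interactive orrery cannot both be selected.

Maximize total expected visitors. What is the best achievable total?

1423

Best packing: photography bay + kinetic sculpture + model ship + interactive orrery + map room + fossil hall + diorama + portrait alcove — 82 m², 1423 total.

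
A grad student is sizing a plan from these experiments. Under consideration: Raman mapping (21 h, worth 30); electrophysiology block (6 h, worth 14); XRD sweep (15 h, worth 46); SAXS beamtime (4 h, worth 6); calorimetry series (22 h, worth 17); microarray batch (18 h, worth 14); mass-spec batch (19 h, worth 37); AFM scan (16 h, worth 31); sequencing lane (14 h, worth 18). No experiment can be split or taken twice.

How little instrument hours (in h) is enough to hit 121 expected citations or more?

56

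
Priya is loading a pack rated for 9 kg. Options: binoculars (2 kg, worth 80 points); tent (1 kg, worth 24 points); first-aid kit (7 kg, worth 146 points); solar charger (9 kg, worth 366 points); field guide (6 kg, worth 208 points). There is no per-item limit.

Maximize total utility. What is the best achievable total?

366

Taking solar charger: 9 kg used, 366 in utility.
Every other selection either busts 9 kg or fails to beat 366.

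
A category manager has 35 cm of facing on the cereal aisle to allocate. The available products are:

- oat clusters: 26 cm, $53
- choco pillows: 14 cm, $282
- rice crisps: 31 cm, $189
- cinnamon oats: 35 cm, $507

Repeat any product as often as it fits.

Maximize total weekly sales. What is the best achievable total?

Density check — choco pillows 20.14, cinnamon oats 14.49, rice crisps 6.10 are the best per cm.
Best packing: 2×choco pillows — 28 cm, 564 total.

564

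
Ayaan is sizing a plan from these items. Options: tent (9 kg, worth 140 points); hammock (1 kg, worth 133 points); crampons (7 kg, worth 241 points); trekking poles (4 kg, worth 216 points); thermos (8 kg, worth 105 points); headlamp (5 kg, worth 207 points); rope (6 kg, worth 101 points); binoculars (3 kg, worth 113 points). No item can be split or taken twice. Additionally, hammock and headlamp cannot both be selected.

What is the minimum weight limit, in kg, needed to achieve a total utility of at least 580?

Need the lightest bundle worth ≥ 580.
hammock + crampons + trekking poles reaches 590 using 12 kg.
Below 12 kg the best achievable stays under 580.

12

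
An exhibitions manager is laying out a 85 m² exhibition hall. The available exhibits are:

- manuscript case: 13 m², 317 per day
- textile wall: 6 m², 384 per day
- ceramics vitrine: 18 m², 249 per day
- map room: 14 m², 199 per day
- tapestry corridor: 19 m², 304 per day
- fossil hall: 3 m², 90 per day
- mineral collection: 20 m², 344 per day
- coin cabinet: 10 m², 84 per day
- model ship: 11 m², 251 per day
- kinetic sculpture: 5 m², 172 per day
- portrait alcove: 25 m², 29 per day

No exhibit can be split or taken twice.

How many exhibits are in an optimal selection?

7

The maximum expected visitors within 85 m² is 1862.
One optimal bundle: manuscript case + textile wall + tapestry corridor + fossil hall + mineral collection + model ship + kinetic sculpture (77 m²).
Any selection reaching 1862 contains exactly 7 exhibits.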